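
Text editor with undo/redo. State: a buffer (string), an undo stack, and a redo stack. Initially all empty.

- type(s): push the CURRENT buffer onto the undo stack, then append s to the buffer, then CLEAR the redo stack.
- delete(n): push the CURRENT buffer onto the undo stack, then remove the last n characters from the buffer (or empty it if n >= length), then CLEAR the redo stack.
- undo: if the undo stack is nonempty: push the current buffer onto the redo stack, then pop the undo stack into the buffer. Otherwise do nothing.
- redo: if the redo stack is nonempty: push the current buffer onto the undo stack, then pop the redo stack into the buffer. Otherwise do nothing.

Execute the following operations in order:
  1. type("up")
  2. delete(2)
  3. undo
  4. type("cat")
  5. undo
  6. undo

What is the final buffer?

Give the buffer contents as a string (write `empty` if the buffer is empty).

After op 1 (type): buf='up' undo_depth=1 redo_depth=0
After op 2 (delete): buf='(empty)' undo_depth=2 redo_depth=0
After op 3 (undo): buf='up' undo_depth=1 redo_depth=1
After op 4 (type): buf='upcat' undo_depth=2 redo_depth=0
After op 5 (undo): buf='up' undo_depth=1 redo_depth=1
After op 6 (undo): buf='(empty)' undo_depth=0 redo_depth=2

Answer: empty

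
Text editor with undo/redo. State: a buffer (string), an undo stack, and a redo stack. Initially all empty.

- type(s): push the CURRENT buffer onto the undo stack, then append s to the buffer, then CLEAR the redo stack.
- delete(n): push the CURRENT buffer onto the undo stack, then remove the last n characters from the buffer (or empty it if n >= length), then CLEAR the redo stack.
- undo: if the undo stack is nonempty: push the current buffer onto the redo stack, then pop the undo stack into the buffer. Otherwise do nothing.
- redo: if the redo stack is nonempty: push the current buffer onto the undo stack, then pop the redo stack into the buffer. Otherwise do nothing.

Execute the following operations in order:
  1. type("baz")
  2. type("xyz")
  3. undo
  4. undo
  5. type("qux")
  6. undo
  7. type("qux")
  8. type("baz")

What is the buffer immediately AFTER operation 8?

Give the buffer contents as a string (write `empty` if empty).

After op 1 (type): buf='baz' undo_depth=1 redo_depth=0
After op 2 (type): buf='bazxyz' undo_depth=2 redo_depth=0
After op 3 (undo): buf='baz' undo_depth=1 redo_depth=1
After op 4 (undo): buf='(empty)' undo_depth=0 redo_depth=2
After op 5 (type): buf='qux' undo_depth=1 redo_depth=0
After op 6 (undo): buf='(empty)' undo_depth=0 redo_depth=1
After op 7 (type): buf='qux' undo_depth=1 redo_depth=0
After op 8 (type): buf='quxbaz' undo_depth=2 redo_depth=0

Answer: quxbaz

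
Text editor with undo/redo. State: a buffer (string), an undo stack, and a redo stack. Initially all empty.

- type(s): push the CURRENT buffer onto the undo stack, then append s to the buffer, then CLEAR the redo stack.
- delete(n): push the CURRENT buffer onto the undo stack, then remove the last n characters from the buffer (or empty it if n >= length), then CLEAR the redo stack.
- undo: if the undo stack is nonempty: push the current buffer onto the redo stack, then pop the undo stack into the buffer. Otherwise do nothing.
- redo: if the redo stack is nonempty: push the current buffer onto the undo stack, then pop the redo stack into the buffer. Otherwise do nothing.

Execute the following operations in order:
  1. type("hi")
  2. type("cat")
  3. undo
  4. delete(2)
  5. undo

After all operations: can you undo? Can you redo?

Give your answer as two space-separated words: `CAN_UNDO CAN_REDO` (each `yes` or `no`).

Answer: yes yes

Derivation:
After op 1 (type): buf='hi' undo_depth=1 redo_depth=0
After op 2 (type): buf='hicat' undo_depth=2 redo_depth=0
After op 3 (undo): buf='hi' undo_depth=1 redo_depth=1
After op 4 (delete): buf='(empty)' undo_depth=2 redo_depth=0
After op 5 (undo): buf='hi' undo_depth=1 redo_depth=1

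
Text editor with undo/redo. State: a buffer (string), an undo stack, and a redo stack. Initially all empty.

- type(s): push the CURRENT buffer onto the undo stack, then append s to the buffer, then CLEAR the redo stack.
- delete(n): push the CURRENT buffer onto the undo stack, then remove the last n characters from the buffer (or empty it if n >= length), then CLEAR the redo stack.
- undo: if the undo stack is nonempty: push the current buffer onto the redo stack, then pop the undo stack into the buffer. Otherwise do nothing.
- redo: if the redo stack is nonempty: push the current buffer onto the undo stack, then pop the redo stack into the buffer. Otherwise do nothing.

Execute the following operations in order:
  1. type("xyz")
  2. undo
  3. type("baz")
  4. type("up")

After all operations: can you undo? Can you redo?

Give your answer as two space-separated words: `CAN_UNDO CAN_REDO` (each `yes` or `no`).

Answer: yes no

Derivation:
After op 1 (type): buf='xyz' undo_depth=1 redo_depth=0
After op 2 (undo): buf='(empty)' undo_depth=0 redo_depth=1
After op 3 (type): buf='baz' undo_depth=1 redo_depth=0
After op 4 (type): buf='bazup' undo_depth=2 redo_depth=0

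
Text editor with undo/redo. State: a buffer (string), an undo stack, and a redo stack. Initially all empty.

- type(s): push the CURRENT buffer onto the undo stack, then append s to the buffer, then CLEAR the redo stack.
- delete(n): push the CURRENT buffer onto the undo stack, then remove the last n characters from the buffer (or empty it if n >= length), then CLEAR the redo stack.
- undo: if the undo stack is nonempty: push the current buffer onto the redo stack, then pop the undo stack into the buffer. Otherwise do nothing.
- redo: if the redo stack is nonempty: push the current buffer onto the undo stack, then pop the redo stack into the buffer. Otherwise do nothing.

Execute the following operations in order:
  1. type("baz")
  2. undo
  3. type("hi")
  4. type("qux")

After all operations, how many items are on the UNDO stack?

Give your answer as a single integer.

After op 1 (type): buf='baz' undo_depth=1 redo_depth=0
After op 2 (undo): buf='(empty)' undo_depth=0 redo_depth=1
After op 3 (type): buf='hi' undo_depth=1 redo_depth=0
After op 4 (type): buf='hiqux' undo_depth=2 redo_depth=0

Answer: 2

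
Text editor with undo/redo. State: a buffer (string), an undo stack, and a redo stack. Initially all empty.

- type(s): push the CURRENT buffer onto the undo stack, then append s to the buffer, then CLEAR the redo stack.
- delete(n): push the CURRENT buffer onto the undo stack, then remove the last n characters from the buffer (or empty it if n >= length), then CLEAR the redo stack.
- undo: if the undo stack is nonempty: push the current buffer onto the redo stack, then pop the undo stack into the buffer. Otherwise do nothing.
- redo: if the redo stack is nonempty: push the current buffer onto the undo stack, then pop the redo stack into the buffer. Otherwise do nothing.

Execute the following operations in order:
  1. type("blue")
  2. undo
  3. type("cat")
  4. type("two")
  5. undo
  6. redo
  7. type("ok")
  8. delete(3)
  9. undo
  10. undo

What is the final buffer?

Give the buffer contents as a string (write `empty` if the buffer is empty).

Answer: cattwo

Derivation:
After op 1 (type): buf='blue' undo_depth=1 redo_depth=0
After op 2 (undo): buf='(empty)' undo_depth=0 redo_depth=1
After op 3 (type): buf='cat' undo_depth=1 redo_depth=0
After op 4 (type): buf='cattwo' undo_depth=2 redo_depth=0
After op 5 (undo): buf='cat' undo_depth=1 redo_depth=1
After op 6 (redo): buf='cattwo' undo_depth=2 redo_depth=0
After op 7 (type): buf='cattwook' undo_depth=3 redo_depth=0
After op 8 (delete): buf='cattw' undo_depth=4 redo_depth=0
After op 9 (undo): buf='cattwook' undo_depth=3 redo_depth=1
After op 10 (undo): buf='cattwo' undo_depth=2 redo_depth=2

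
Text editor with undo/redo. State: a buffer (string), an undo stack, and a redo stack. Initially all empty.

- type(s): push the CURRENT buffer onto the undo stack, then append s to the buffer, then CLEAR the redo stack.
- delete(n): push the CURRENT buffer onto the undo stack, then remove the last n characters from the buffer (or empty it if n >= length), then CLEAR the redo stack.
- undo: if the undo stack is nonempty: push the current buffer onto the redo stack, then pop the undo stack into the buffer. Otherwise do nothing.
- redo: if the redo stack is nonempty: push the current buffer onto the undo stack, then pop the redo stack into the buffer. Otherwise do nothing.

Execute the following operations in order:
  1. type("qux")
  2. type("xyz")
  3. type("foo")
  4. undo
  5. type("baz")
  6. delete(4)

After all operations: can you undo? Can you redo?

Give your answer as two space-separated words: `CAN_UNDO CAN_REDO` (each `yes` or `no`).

After op 1 (type): buf='qux' undo_depth=1 redo_depth=0
After op 2 (type): buf='quxxyz' undo_depth=2 redo_depth=0
After op 3 (type): buf='quxxyzfoo' undo_depth=3 redo_depth=0
After op 4 (undo): buf='quxxyz' undo_depth=2 redo_depth=1
After op 5 (type): buf='quxxyzbaz' undo_depth=3 redo_depth=0
After op 6 (delete): buf='quxxy' undo_depth=4 redo_depth=0

Answer: yes no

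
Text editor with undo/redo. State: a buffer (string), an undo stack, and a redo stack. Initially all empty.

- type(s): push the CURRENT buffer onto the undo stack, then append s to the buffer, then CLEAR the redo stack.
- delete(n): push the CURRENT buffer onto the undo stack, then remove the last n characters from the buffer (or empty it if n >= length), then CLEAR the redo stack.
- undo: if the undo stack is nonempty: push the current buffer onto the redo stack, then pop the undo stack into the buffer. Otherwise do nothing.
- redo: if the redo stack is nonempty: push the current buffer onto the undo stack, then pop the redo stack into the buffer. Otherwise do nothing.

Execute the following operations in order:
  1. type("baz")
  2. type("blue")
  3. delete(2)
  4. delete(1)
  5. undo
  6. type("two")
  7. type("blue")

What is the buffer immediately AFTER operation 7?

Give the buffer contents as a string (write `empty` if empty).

Answer: bazbltwoblue

Derivation:
After op 1 (type): buf='baz' undo_depth=1 redo_depth=0
After op 2 (type): buf='bazblue' undo_depth=2 redo_depth=0
After op 3 (delete): buf='bazbl' undo_depth=3 redo_depth=0
After op 4 (delete): buf='bazb' undo_depth=4 redo_depth=0
After op 5 (undo): buf='bazbl' undo_depth=3 redo_depth=1
After op 6 (type): buf='bazbltwo' undo_depth=4 redo_depth=0
After op 7 (type): buf='bazbltwoblue' undo_depth=5 redo_depth=0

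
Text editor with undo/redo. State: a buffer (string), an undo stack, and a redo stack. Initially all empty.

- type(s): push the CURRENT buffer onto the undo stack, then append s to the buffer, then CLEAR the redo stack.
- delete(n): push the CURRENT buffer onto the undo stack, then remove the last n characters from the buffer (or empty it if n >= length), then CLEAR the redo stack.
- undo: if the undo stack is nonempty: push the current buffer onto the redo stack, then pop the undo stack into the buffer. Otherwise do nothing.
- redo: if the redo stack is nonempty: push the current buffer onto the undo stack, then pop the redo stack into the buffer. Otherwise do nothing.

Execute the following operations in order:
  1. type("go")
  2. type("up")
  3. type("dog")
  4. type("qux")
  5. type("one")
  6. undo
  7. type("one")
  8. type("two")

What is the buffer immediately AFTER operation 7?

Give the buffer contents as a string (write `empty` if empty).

After op 1 (type): buf='go' undo_depth=1 redo_depth=0
After op 2 (type): buf='goup' undo_depth=2 redo_depth=0
After op 3 (type): buf='goupdog' undo_depth=3 redo_depth=0
After op 4 (type): buf='goupdogqux' undo_depth=4 redo_depth=0
After op 5 (type): buf='goupdogquxone' undo_depth=5 redo_depth=0
After op 6 (undo): buf='goupdogqux' undo_depth=4 redo_depth=1
After op 7 (type): buf='goupdogquxone' undo_depth=5 redo_depth=0

Answer: goupdogquxone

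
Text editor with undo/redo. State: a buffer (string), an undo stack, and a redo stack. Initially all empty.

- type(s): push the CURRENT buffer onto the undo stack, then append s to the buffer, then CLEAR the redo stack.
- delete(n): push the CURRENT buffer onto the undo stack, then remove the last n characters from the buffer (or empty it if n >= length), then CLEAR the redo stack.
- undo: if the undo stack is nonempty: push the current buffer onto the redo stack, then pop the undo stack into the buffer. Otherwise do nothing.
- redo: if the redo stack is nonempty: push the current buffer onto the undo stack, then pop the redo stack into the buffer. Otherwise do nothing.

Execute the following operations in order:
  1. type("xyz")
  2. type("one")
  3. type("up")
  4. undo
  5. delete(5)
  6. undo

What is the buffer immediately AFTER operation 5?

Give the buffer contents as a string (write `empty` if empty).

After op 1 (type): buf='xyz' undo_depth=1 redo_depth=0
After op 2 (type): buf='xyzone' undo_depth=2 redo_depth=0
After op 3 (type): buf='xyzoneup' undo_depth=3 redo_depth=0
After op 4 (undo): buf='xyzone' undo_depth=2 redo_depth=1
After op 5 (delete): buf='x' undo_depth=3 redo_depth=0

Answer: x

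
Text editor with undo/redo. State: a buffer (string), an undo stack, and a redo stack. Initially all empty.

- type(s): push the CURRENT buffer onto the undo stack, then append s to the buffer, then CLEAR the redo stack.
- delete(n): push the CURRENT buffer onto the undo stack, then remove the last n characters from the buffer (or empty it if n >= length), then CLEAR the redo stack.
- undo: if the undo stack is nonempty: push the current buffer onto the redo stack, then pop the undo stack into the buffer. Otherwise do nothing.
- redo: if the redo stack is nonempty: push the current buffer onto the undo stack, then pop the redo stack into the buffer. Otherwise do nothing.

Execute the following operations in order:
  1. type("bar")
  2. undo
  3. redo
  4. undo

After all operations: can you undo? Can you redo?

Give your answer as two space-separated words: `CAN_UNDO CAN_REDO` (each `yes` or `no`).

After op 1 (type): buf='bar' undo_depth=1 redo_depth=0
After op 2 (undo): buf='(empty)' undo_depth=0 redo_depth=1
After op 3 (redo): buf='bar' undo_depth=1 redo_depth=0
After op 4 (undo): buf='(empty)' undo_depth=0 redo_depth=1

Answer: no yes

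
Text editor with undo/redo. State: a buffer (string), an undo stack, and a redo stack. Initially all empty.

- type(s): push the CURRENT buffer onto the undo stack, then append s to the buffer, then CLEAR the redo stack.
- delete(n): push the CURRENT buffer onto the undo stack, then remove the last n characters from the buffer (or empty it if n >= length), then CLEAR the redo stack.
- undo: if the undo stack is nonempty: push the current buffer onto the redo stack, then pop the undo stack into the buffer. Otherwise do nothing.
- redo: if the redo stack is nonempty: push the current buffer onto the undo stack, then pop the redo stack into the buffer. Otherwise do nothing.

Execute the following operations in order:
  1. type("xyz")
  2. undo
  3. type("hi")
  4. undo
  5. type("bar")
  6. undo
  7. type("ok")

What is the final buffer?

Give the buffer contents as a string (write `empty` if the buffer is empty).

Answer: ok

Derivation:
After op 1 (type): buf='xyz' undo_depth=1 redo_depth=0
After op 2 (undo): buf='(empty)' undo_depth=0 redo_depth=1
After op 3 (type): buf='hi' undo_depth=1 redo_depth=0
After op 4 (undo): buf='(empty)' undo_depth=0 redo_depth=1
After op 5 (type): buf='bar' undo_depth=1 redo_depth=0
After op 6 (undo): buf='(empty)' undo_depth=0 redo_depth=1
After op 7 (type): buf='ok' undo_depth=1 redo_depth=0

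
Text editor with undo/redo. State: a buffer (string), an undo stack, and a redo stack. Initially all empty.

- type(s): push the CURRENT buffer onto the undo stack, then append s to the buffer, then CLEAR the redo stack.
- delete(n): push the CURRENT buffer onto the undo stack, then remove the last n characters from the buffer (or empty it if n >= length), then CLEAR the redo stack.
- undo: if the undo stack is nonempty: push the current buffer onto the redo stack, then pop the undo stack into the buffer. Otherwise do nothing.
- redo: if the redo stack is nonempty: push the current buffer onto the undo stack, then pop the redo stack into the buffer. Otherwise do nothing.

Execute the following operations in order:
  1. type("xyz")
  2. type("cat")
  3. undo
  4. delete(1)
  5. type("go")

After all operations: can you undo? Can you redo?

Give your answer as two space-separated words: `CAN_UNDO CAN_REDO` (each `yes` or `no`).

After op 1 (type): buf='xyz' undo_depth=1 redo_depth=0
After op 2 (type): buf='xyzcat' undo_depth=2 redo_depth=0
After op 3 (undo): buf='xyz' undo_depth=1 redo_depth=1
After op 4 (delete): buf='xy' undo_depth=2 redo_depth=0
After op 5 (type): buf='xygo' undo_depth=3 redo_depth=0

Answer: yes no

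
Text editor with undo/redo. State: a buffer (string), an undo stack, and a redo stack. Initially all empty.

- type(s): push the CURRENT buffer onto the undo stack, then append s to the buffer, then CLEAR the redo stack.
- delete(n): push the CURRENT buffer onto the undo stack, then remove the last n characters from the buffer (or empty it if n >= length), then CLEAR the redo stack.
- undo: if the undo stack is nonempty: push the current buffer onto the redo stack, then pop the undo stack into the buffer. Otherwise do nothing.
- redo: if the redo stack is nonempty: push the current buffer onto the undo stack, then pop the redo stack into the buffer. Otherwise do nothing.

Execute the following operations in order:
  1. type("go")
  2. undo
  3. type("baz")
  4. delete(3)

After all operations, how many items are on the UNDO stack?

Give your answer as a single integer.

After op 1 (type): buf='go' undo_depth=1 redo_depth=0
After op 2 (undo): buf='(empty)' undo_depth=0 redo_depth=1
After op 3 (type): buf='baz' undo_depth=1 redo_depth=0
After op 4 (delete): buf='(empty)' undo_depth=2 redo_depth=0

Answer: 2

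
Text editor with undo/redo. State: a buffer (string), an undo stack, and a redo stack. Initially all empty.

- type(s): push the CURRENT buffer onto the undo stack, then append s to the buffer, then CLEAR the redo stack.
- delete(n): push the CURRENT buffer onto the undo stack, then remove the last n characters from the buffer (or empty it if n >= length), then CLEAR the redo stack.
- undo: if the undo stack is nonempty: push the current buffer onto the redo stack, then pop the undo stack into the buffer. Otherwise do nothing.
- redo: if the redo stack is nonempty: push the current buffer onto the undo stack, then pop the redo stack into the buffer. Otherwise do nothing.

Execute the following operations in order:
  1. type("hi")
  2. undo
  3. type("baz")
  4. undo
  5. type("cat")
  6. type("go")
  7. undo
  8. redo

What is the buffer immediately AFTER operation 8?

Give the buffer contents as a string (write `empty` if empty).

After op 1 (type): buf='hi' undo_depth=1 redo_depth=0
After op 2 (undo): buf='(empty)' undo_depth=0 redo_depth=1
After op 3 (type): buf='baz' undo_depth=1 redo_depth=0
After op 4 (undo): buf='(empty)' undo_depth=0 redo_depth=1
After op 5 (type): buf='cat' undo_depth=1 redo_depth=0
After op 6 (type): buf='catgo' undo_depth=2 redo_depth=0
After op 7 (undo): buf='cat' undo_depth=1 redo_depth=1
After op 8 (redo): buf='catgo' undo_depth=2 redo_depth=0

Answer: catgo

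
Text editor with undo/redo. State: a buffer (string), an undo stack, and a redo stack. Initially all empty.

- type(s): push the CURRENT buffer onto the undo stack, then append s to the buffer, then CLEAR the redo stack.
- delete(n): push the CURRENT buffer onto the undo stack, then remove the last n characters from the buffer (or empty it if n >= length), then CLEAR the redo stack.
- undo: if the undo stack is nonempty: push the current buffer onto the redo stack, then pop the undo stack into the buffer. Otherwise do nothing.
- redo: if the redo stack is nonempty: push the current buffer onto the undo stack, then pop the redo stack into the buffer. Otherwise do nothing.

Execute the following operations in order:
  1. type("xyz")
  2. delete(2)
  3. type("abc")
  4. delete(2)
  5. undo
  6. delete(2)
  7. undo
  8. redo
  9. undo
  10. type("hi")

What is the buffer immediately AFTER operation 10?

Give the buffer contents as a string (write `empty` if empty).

After op 1 (type): buf='xyz' undo_depth=1 redo_depth=0
After op 2 (delete): buf='x' undo_depth=2 redo_depth=0
After op 3 (type): buf='xabc' undo_depth=3 redo_depth=0
After op 4 (delete): buf='xa' undo_depth=4 redo_depth=0
After op 5 (undo): buf='xabc' undo_depth=3 redo_depth=1
After op 6 (delete): buf='xa' undo_depth=4 redo_depth=0
After op 7 (undo): buf='xabc' undo_depth=3 redo_depth=1
After op 8 (redo): buf='xa' undo_depth=4 redo_depth=0
After op 9 (undo): buf='xabc' undo_depth=3 redo_depth=1
After op 10 (type): buf='xabchi' undo_depth=4 redo_depth=0

Answer: xabchi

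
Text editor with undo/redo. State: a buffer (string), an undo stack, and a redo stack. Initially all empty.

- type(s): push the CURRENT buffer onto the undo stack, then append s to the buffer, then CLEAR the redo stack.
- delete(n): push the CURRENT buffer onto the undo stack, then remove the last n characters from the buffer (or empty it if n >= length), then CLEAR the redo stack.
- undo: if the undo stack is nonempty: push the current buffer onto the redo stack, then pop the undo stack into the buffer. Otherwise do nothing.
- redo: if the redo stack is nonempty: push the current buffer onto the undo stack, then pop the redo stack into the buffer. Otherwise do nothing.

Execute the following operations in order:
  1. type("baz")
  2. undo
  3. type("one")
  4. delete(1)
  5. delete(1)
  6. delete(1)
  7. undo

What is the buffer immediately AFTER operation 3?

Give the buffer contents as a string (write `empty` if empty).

After op 1 (type): buf='baz' undo_depth=1 redo_depth=0
After op 2 (undo): buf='(empty)' undo_depth=0 redo_depth=1
After op 3 (type): buf='one' undo_depth=1 redo_depth=0

Answer: one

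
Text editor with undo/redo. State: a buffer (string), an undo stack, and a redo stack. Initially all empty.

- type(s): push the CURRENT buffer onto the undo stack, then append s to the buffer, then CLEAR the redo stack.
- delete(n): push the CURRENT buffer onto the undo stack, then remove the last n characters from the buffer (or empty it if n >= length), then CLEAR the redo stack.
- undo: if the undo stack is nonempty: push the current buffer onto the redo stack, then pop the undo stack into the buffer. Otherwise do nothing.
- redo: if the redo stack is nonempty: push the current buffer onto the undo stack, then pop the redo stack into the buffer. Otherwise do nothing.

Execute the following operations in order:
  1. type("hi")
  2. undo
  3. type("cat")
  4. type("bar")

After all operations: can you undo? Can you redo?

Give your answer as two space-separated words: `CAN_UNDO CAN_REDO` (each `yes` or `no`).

Answer: yes no

Derivation:
After op 1 (type): buf='hi' undo_depth=1 redo_depth=0
After op 2 (undo): buf='(empty)' undo_depth=0 redo_depth=1
After op 3 (type): buf='cat' undo_depth=1 redo_depth=0
After op 4 (type): buf='catbar' undo_depth=2 redo_depth=0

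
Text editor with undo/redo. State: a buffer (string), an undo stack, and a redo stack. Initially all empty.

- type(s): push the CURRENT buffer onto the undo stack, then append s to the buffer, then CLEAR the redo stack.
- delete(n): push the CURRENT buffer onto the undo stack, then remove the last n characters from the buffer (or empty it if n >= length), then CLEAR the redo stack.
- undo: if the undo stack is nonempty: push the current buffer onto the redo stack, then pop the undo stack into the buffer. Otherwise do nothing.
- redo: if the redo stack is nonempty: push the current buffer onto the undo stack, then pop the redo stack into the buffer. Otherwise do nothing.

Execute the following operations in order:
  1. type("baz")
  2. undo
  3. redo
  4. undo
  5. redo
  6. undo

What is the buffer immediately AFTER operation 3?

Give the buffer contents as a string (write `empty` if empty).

After op 1 (type): buf='baz' undo_depth=1 redo_depth=0
After op 2 (undo): buf='(empty)' undo_depth=0 redo_depth=1
After op 3 (redo): buf='baz' undo_depth=1 redo_depth=0

Answer: baz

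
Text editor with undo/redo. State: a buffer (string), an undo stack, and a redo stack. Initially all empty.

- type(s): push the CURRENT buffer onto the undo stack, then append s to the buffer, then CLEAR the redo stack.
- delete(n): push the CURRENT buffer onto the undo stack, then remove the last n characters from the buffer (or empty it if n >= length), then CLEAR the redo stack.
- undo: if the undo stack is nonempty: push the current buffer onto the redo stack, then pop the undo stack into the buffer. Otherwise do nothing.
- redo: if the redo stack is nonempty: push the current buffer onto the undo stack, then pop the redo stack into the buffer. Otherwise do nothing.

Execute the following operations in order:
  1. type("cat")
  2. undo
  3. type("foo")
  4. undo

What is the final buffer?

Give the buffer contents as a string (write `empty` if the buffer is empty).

After op 1 (type): buf='cat' undo_depth=1 redo_depth=0
After op 2 (undo): buf='(empty)' undo_depth=0 redo_depth=1
After op 3 (type): buf='foo' undo_depth=1 redo_depth=0
After op 4 (undo): buf='(empty)' undo_depth=0 redo_depth=1

Answer: empty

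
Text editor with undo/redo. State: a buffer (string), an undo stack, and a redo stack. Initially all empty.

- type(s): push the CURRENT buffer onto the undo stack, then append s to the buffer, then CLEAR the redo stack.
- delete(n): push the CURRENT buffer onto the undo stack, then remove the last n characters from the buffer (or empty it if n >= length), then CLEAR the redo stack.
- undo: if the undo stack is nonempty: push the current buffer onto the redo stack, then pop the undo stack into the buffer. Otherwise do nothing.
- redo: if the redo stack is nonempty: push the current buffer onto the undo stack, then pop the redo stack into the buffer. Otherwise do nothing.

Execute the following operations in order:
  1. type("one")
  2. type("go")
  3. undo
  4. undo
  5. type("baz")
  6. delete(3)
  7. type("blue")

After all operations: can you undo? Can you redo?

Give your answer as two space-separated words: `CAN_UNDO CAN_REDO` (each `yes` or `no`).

Answer: yes no

Derivation:
After op 1 (type): buf='one' undo_depth=1 redo_depth=0
After op 2 (type): buf='onego' undo_depth=2 redo_depth=0
After op 3 (undo): buf='one' undo_depth=1 redo_depth=1
After op 4 (undo): buf='(empty)' undo_depth=0 redo_depth=2
After op 5 (type): buf='baz' undo_depth=1 redo_depth=0
After op 6 (delete): buf='(empty)' undo_depth=2 redo_depth=0
After op 7 (type): buf='blue' undo_depth=3 redo_depth=0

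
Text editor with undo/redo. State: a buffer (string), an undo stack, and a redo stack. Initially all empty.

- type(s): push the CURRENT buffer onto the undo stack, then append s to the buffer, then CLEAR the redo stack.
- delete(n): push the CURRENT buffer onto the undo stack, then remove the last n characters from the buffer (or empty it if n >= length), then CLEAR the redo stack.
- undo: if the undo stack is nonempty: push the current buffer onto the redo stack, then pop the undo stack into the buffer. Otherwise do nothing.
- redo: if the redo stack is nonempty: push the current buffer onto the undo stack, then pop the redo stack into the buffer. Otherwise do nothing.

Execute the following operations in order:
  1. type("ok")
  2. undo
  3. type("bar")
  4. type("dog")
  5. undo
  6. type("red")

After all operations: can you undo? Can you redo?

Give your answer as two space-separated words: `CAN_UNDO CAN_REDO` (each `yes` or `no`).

After op 1 (type): buf='ok' undo_depth=1 redo_depth=0
After op 2 (undo): buf='(empty)' undo_depth=0 redo_depth=1
After op 3 (type): buf='bar' undo_depth=1 redo_depth=0
After op 4 (type): buf='bardog' undo_depth=2 redo_depth=0
After op 5 (undo): buf='bar' undo_depth=1 redo_depth=1
After op 6 (type): buf='barred' undo_depth=2 redo_depth=0

Answer: yes no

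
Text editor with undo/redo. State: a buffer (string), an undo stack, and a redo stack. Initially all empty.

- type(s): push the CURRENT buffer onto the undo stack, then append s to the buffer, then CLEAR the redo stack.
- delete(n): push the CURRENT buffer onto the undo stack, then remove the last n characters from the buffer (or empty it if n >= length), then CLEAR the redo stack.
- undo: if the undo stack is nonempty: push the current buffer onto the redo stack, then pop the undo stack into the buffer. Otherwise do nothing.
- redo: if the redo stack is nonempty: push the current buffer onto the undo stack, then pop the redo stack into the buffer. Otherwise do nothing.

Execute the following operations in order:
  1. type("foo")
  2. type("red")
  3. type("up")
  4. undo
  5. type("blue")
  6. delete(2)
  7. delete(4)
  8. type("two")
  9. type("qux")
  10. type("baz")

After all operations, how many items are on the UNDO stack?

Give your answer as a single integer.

Answer: 8

Derivation:
After op 1 (type): buf='foo' undo_depth=1 redo_depth=0
After op 2 (type): buf='foored' undo_depth=2 redo_depth=0
After op 3 (type): buf='fooredup' undo_depth=3 redo_depth=0
After op 4 (undo): buf='foored' undo_depth=2 redo_depth=1
After op 5 (type): buf='fooredblue' undo_depth=3 redo_depth=0
After op 6 (delete): buf='fooredbl' undo_depth=4 redo_depth=0
After op 7 (delete): buf='foor' undo_depth=5 redo_depth=0
After op 8 (type): buf='foortwo' undo_depth=6 redo_depth=0
After op 9 (type): buf='foortwoqux' undo_depth=7 redo_depth=0
After op 10 (type): buf='foortwoquxbaz' undo_depth=8 redo_depth=0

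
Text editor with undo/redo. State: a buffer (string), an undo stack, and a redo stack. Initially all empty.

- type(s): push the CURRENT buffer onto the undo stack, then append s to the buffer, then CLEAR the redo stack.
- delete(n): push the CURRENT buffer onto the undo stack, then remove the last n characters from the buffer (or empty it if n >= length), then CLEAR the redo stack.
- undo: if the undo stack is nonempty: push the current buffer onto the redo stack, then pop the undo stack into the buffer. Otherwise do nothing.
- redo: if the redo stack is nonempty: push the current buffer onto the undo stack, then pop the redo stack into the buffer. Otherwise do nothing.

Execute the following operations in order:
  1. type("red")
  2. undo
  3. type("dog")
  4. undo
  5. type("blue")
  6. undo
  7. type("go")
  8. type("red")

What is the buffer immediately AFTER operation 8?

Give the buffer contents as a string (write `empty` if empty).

After op 1 (type): buf='red' undo_depth=1 redo_depth=0
After op 2 (undo): buf='(empty)' undo_depth=0 redo_depth=1
After op 3 (type): buf='dog' undo_depth=1 redo_depth=0
After op 4 (undo): buf='(empty)' undo_depth=0 redo_depth=1
After op 5 (type): buf='blue' undo_depth=1 redo_depth=0
After op 6 (undo): buf='(empty)' undo_depth=0 redo_depth=1
After op 7 (type): buf='go' undo_depth=1 redo_depth=0
After op 8 (type): buf='gored' undo_depth=2 redo_depth=0

Answer: gored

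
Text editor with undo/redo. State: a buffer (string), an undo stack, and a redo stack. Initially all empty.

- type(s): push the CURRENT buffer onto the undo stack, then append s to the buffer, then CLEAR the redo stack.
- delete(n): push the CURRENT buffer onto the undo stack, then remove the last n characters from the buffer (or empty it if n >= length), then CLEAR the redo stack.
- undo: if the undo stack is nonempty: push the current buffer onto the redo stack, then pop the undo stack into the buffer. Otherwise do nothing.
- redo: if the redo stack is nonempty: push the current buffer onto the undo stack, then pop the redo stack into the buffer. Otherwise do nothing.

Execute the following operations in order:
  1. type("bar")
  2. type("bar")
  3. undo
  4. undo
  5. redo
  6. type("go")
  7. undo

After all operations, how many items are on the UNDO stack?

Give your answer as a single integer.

Answer: 1

Derivation:
After op 1 (type): buf='bar' undo_depth=1 redo_depth=0
After op 2 (type): buf='barbar' undo_depth=2 redo_depth=0
After op 3 (undo): buf='bar' undo_depth=1 redo_depth=1
After op 4 (undo): buf='(empty)' undo_depth=0 redo_depth=2
After op 5 (redo): buf='bar' undo_depth=1 redo_depth=1
After op 6 (type): buf='bargo' undo_depth=2 redo_depth=0
After op 7 (undo): buf='bar' undo_depth=1 redo_depth=1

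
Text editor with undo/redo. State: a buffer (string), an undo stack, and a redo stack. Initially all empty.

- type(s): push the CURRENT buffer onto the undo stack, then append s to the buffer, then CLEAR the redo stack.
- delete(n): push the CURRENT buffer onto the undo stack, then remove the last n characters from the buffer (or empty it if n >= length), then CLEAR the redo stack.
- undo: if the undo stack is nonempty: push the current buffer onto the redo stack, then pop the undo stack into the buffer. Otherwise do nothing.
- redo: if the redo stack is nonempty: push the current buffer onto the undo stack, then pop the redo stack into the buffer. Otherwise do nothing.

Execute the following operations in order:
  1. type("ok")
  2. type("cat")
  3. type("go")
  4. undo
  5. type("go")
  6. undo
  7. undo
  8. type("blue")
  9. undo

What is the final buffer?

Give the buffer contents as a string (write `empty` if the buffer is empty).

Answer: ok

Derivation:
After op 1 (type): buf='ok' undo_depth=1 redo_depth=0
After op 2 (type): buf='okcat' undo_depth=2 redo_depth=0
After op 3 (type): buf='okcatgo' undo_depth=3 redo_depth=0
After op 4 (undo): buf='okcat' undo_depth=2 redo_depth=1
After op 5 (type): buf='okcatgo' undo_depth=3 redo_depth=0
After op 6 (undo): buf='okcat' undo_depth=2 redo_depth=1
After op 7 (undo): buf='ok' undo_depth=1 redo_depth=2
After op 8 (type): buf='okblue' undo_depth=2 redo_depth=0
After op 9 (undo): buf='ok' undo_depth=1 redo_depth=1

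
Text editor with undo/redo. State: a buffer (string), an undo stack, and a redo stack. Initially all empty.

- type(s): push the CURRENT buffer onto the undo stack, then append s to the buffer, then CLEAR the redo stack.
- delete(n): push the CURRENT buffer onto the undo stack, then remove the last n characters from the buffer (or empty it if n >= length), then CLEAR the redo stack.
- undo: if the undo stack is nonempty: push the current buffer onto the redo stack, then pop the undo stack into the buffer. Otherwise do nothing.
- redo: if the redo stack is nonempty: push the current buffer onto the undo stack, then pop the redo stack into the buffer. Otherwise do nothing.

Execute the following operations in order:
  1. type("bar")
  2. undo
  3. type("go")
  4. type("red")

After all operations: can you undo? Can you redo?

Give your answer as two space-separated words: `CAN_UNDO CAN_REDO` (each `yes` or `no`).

After op 1 (type): buf='bar' undo_depth=1 redo_depth=0
After op 2 (undo): buf='(empty)' undo_depth=0 redo_depth=1
After op 3 (type): buf='go' undo_depth=1 redo_depth=0
After op 4 (type): buf='gored' undo_depth=2 redo_depth=0

Answer: yes no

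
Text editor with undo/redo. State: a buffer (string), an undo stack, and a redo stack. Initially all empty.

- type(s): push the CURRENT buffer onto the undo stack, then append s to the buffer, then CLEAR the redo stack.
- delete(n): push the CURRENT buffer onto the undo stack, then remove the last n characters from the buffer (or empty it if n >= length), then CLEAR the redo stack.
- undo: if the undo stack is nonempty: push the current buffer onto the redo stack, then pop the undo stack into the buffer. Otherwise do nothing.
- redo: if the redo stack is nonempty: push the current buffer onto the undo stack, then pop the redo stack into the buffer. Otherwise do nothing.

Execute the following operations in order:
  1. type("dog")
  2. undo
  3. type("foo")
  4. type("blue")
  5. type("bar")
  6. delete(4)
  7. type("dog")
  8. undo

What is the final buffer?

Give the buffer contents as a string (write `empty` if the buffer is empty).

Answer: fooblu

Derivation:
After op 1 (type): buf='dog' undo_depth=1 redo_depth=0
After op 2 (undo): buf='(empty)' undo_depth=0 redo_depth=1
After op 3 (type): buf='foo' undo_depth=1 redo_depth=0
After op 4 (type): buf='fooblue' undo_depth=2 redo_depth=0
After op 5 (type): buf='foobluebar' undo_depth=3 redo_depth=0
After op 6 (delete): buf='fooblu' undo_depth=4 redo_depth=0
After op 7 (type): buf='foobludog' undo_depth=5 redo_depth=0
After op 8 (undo): buf='fooblu' undo_depth=4 redo_depth=1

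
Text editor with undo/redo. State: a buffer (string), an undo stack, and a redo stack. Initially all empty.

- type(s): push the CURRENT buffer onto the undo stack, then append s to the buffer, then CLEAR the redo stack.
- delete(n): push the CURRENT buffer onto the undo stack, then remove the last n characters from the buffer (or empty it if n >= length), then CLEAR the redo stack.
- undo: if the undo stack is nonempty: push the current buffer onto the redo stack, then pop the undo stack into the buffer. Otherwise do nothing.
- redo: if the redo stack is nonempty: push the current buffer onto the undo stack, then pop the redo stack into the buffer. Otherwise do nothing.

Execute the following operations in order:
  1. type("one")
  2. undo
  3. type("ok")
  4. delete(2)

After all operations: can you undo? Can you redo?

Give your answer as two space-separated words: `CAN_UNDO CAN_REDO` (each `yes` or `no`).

After op 1 (type): buf='one' undo_depth=1 redo_depth=0
After op 2 (undo): buf='(empty)' undo_depth=0 redo_depth=1
After op 3 (type): buf='ok' undo_depth=1 redo_depth=0
After op 4 (delete): buf='(empty)' undo_depth=2 redo_depth=0

Answer: yes no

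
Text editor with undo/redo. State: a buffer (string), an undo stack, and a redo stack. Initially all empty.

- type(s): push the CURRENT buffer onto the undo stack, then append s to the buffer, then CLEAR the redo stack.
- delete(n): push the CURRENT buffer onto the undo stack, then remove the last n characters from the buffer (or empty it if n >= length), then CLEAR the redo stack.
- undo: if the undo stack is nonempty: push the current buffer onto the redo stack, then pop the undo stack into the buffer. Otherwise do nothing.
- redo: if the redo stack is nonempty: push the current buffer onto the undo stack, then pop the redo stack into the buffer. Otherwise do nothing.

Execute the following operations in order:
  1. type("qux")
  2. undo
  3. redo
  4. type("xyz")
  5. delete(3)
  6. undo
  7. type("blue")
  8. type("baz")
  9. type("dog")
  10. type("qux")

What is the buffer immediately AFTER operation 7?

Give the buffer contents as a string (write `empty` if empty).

After op 1 (type): buf='qux' undo_depth=1 redo_depth=0
After op 2 (undo): buf='(empty)' undo_depth=0 redo_depth=1
After op 3 (redo): buf='qux' undo_depth=1 redo_depth=0
After op 4 (type): buf='quxxyz' undo_depth=2 redo_depth=0
After op 5 (delete): buf='qux' undo_depth=3 redo_depth=0
After op 6 (undo): buf='quxxyz' undo_depth=2 redo_depth=1
After op 7 (type): buf='quxxyzblue' undo_depth=3 redo_depth=0

Answer: quxxyzblue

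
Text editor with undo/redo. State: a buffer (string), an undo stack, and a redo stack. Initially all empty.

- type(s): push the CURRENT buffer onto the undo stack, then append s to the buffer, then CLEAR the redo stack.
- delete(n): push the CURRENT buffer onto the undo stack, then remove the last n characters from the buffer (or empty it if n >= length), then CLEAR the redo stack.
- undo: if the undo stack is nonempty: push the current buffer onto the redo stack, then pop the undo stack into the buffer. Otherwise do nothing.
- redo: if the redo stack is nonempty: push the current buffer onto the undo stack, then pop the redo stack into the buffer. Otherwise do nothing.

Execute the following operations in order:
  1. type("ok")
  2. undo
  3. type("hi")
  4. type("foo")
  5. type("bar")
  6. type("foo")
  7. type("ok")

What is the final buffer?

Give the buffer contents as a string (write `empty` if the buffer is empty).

Answer: hifoobarfoook

Derivation:
After op 1 (type): buf='ok' undo_depth=1 redo_depth=0
After op 2 (undo): buf='(empty)' undo_depth=0 redo_depth=1
After op 3 (type): buf='hi' undo_depth=1 redo_depth=0
After op 4 (type): buf='hifoo' undo_depth=2 redo_depth=0
After op 5 (type): buf='hifoobar' undo_depth=3 redo_depth=0
After op 6 (type): buf='hifoobarfoo' undo_depth=4 redo_depth=0
After op 7 (type): buf='hifoobarfoook' undo_depth=5 redo_depth=0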